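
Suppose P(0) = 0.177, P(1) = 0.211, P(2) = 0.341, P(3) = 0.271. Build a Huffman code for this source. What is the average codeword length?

2 bits/symbol

Repeatedly combine the two least-probable nodes; the expected code length is the sum of the merged weights.
merge 177/1000 + 211/1000 → 97/250
merge 271/1000 + 341/1000 → 153/250
merge 97/250 + 153/250 → 1
L = 97/250 + 153/250 + 1 = 2 bits/symbol.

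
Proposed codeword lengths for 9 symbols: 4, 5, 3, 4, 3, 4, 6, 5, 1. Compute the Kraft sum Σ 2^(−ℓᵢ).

1.015625

With common denominator 2^6 = 64: Σ 2^(−ℓᵢ) = 4/64 + 2/64 + 8/64 + 4/64 + 8/64 + 4/64 + 1/64 + 2/64 + 32/64 = 65/64 = 1.015625.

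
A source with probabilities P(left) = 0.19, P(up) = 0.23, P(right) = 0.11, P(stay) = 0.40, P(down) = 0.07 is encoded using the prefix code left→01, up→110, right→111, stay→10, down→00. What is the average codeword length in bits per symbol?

2.34 bits/symbol

L̄ = Σ pᵢ·ℓᵢ = 0.19·2 + 0.23·3 + 0.11·3 + 0.40·2 + 0.07·2 = 2.34 bits/symbol.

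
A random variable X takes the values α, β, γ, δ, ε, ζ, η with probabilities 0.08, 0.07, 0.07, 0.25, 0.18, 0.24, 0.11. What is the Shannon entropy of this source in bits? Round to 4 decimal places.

2.6183 bits

H = −Σ pᵢ log₂ pᵢ.
−0.08·log₂(0.08) = 0.2915
−0.07·log₂(0.07) = 0.2686
−0.07·log₂(0.07) = 0.2686
−0.25·log₂(0.25) = 0.5000
−0.18·log₂(0.18) = 0.4453
−0.24·log₂(0.24) = 0.4941
−0.11·log₂(0.11) = 0.3503
Sum ≈ 2.6183 → 2.6183 bits.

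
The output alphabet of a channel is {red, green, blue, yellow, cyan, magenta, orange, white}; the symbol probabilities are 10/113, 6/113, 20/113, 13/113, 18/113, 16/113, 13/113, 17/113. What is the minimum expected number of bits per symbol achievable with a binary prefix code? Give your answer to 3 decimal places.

2.965 bits/symbol

Repeatedly combine the two least-probable nodes; the expected code length is the sum of the merged weights.
merge 6/113 + 10/113 → 16/113
merge 13/113 + 13/113 → 26/113
merge 16/113 + 16/113 → 32/113
merge 17/113 + 18/113 → 35/113
merge 20/113 + 26/113 → 46/113
merge 32/113 + 35/113 → 67/113
merge 46/113 + 67/113 → 1
L = 16/113 + 26/113 + 32/113 + 35/113 + 46/113 + 67/113 + 1 = 335/113 ≈ 2.965 bits/symbol.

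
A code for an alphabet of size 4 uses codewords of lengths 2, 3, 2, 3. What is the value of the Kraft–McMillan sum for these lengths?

0.75

With common denominator 2^3 = 8: Σ 2^(−ℓᵢ) = 2/8 + 1/8 + 2/8 + 1/8 = 6/8 = 0.75.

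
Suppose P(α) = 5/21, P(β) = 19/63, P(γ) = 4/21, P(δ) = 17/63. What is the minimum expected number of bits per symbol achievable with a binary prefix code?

Repeatedly combine the two least-probable nodes; the expected code length is the sum of the merged weights.
merge 4/21 + 5/21 → 3/7
merge 17/63 + 19/63 → 4/7
merge 3/7 + 4/7 → 1
L = 3/7 + 4/7 + 1 = 2 bits/symbol.

2 bits/symbol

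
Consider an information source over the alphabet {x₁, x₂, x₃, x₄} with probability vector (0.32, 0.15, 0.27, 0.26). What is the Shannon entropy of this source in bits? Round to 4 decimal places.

H = −Σ pᵢ log₂ pᵢ.
−0.32·log₂(0.32) = 0.5260
−0.15·log₂(0.15) = 0.4105
−0.27·log₂(0.27) = 0.5100
−0.26·log₂(0.26) = 0.5053
Sum ≈ 1.9519 → 1.9519 bits.

1.9519 bits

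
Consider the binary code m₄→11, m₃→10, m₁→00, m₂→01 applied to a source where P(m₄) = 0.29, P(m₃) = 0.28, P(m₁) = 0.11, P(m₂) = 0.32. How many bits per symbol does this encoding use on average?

L̄ = Σ pᵢ·ℓᵢ = 0.29·2 + 0.28·2 + 0.11·2 + 0.32·2 = 2 bits/symbol.

2 bits/symbol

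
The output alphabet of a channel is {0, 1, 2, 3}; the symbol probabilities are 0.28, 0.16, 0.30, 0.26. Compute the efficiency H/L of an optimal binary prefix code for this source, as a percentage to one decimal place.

98.2%

Entropy H = −Σ p log₂ p ≈ 1.9636 bits.
Huffman merges: 4/25+13/50→21/50; 7/25+3/10→29/50; 21/50+29/50→1. L = 2 ≈ 2.0000.
Efficiency = H/L = 1.9636/2.0000 = 98.2%.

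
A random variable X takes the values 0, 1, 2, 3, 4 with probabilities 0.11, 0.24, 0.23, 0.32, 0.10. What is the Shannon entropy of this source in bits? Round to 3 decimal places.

H = −Σ pᵢ log₂ pᵢ.
−0.11·log₂(0.11) = 0.3503
−0.24·log₂(0.24) = 0.4941
−0.23·log₂(0.23) = 0.4877
−0.32·log₂(0.32) = 0.5260
−0.10·log₂(0.10) = 0.3322
Sum ≈ 2.1903 → 2.190 bits.

2.190 bits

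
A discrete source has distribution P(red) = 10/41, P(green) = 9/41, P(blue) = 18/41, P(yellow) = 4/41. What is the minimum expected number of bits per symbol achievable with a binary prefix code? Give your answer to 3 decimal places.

1.878 bits/symbol

Repeatedly combine the two least-probable nodes; the expected code length is the sum of the merged weights.
merge 4/41 + 9/41 → 13/41
merge 10/41 + 13/41 → 23/41
merge 18/41 + 23/41 → 1
L = 13/41 + 23/41 + 1 = 77/41 ≈ 1.878 bits/symbol.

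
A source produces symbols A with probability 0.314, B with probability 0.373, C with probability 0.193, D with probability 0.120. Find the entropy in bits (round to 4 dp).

H = −Σ pᵢ log₂ pᵢ.
−0.314·log₂(0.314) = 0.5247
−0.373·log₂(0.373) = 0.5307
−0.193·log₂(0.193) = 0.4581
−0.120·log₂(0.120) = 0.3671
Sum ≈ 1.8806 → 1.8806 bits.

1.8806 bits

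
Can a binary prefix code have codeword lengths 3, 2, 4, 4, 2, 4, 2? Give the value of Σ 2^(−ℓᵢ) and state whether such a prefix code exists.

1.0625; no

With common denominator 2^4 = 16: Σ 2^(−ℓᵢ) = 2/16 + 4/16 + 1/16 + 1/16 + 4/16 + 1/16 + 4/16 = 17/16 = 1.0625.
Kraft's inequality requires Σ ≤ 1; here Σ = 1.0625 > 1, so no such prefix code exists.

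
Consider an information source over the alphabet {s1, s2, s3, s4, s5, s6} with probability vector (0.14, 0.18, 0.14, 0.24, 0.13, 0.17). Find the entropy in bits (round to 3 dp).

H = −Σ pᵢ log₂ pᵢ.
−0.14·log₂(0.14) = 0.3971
−0.18·log₂(0.18) = 0.4453
−0.14·log₂(0.14) = 0.3971
−0.24·log₂(0.24) = 0.4941
−0.13·log₂(0.13) = 0.3826
−0.17·log₂(0.17) = 0.4346
Sum ≈ 2.5509 → 2.551 bits.

2.551 bits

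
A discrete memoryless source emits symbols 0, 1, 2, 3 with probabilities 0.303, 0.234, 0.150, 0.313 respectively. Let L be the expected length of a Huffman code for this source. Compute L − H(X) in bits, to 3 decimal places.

0.053 bits

Entropy H = −Σ p log₂ p ≈ 1.9473 bits.
Huffman merges: 3/20+117/500→48/125; 303/1000+313/1000→77/125; 48/125+77/125→1. L = 2 ≈ 2.0000.
L − H = 2.0000 − 1.9473 = 0.053 bits.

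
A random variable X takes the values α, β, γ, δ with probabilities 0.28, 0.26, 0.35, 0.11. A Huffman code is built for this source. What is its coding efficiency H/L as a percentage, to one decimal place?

Entropy H = −Σ p log₂ p ≈ 1.8999 bits.
Huffman merges: 11/100+13/50→37/100; 7/25+7/20→63/100; 37/100+63/100→1. L = 2 ≈ 2.0000.
Efficiency = H/L = 1.8999/2.0000 = 95.0%.

95.0%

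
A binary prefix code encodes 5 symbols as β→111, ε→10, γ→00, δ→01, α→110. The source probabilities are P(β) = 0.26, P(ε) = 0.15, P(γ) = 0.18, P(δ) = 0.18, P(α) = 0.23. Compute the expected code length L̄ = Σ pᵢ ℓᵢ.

L̄ = Σ pᵢ·ℓᵢ = 0.26·3 + 0.15·2 + 0.18·2 + 0.18·2 + 0.23·3 = 2.49 bits/symbol.

2.49 bits/symbol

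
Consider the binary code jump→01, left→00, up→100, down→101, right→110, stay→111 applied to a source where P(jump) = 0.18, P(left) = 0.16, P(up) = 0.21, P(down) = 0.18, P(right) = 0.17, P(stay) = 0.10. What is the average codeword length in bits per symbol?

2.66 bits/symbol

L̄ = Σ pᵢ·ℓᵢ = 0.18·2 + 0.16·2 + 0.21·3 + 0.18·3 + 0.17·3 + 0.10·3 = 2.66 bits/symbol.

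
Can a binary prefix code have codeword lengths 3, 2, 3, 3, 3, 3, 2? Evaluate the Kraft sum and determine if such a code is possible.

With common denominator 2^3 = 8: Σ 2^(−ℓᵢ) = 1/8 + 2/8 + 1/8 + 1/8 + 1/8 + 1/8 + 2/8 = 9/8 = 1.125.
Kraft's inequality requires Σ ≤ 1; here Σ = 1.125 > 1, so no such prefix code exists.

1.125; no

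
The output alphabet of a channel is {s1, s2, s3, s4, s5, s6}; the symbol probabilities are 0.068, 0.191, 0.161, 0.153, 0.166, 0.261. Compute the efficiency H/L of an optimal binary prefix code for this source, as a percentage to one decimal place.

97.9%

Entropy H = −Σ p log₂ p ≈ 2.4943 bits.
Huffman merges: 17/250+153/1000→221/1000; 161/1000+83/500→327/1000; 191/1000+221/1000→103/250; 261/1000+327/1000→147/250; 103/250+147/250→1. L = 637/250 ≈ 2.5480.
Efficiency = H/L = 2.4943/2.5480 = 97.9%.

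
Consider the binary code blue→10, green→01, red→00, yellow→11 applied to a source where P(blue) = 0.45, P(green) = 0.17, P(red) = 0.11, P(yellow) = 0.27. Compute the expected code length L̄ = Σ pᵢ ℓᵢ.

2 bits/symbol

L̄ = Σ pᵢ·ℓᵢ = 0.45·2 + 0.17·2 + 0.11·2 + 0.27·2 = 2 bits/symbol.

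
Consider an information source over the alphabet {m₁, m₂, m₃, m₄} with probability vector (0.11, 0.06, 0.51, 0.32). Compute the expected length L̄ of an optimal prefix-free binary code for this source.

1.66 bits/symbol

Repeatedly combine the two least-probable nodes; the expected code length is the sum of the merged weights.
merge 3/50 + 11/100 → 17/100
merge 17/100 + 8/25 → 49/100
merge 49/100 + 51/100 → 1
L = 17/100 + 49/100 + 1 = 83/50 = 1.66 bits/symbol.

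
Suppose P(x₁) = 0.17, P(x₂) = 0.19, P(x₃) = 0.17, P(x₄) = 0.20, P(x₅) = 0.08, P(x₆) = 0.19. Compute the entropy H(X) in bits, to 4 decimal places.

2.5355 bits

H = −Σ pᵢ log₂ pᵢ.
−0.17·log₂(0.17) = 0.4346
−0.19·log₂(0.19) = 0.4552
−0.17·log₂(0.17) = 0.4346
−0.20·log₂(0.20) = 0.4644
−0.08·log₂(0.08) = 0.2915
−0.19·log₂(0.19) = 0.4552
Sum ≈ 2.5355 → 2.5355 bits.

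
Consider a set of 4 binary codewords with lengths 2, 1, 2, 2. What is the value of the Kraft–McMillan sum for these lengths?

With common denominator 2^2 = 4: Σ 2^(−ℓᵢ) = 1/4 + 2/4 + 1/4 + 1/4 = 5/4 = 1.25.

1.25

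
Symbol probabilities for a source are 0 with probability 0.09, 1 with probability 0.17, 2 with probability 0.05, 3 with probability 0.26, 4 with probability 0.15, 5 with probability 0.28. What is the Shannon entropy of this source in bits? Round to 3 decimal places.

2.393 bits

H = −Σ pᵢ log₂ pᵢ.
−0.09·log₂(0.09) = 0.3127
−0.17·log₂(0.17) = 0.4346
−0.05·log₂(0.05) = 0.2161
−0.26·log₂(0.26) = 0.5053
−0.15·log₂(0.15) = 0.4105
−0.28·log₂(0.28) = 0.5142
Sum ≈ 2.3934 → 2.393 bits.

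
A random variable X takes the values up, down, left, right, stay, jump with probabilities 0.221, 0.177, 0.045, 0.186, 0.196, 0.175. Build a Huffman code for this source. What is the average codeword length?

2.583 bits/symbol

Repeatedly combine the two least-probable nodes; the expected code length is the sum of the merged weights.
merge 9/200 + 7/40 → 11/50
merge 177/1000 + 93/500 → 363/1000
merge 49/250 + 11/50 → 52/125
merge 221/1000 + 363/1000 → 73/125
merge 52/125 + 73/125 → 1
L = 11/50 + 363/1000 + 52/125 + 73/125 + 1 = 2583/1000 = 2.583 bits/symbol.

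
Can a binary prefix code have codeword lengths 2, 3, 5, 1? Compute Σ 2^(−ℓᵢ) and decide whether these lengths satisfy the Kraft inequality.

0.90625; yes

With common denominator 2^5 = 32: Σ 2^(−ℓᵢ) = 8/32 + 4/32 + 1/32 + 16/32 = 29/32 = 0.90625.
Kraft's inequality requires Σ ≤ 1; here Σ = 0.90625 ≤ 1, so such a prefix code exists.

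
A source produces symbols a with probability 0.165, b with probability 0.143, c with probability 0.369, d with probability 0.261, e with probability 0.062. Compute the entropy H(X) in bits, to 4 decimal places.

2.1154 bits

H = −Σ pᵢ log₂ pᵢ.
−0.165·log₂(0.165) = 0.4289
−0.143·log₂(0.143) = 0.4012
−0.369·log₂(0.369) = 0.5307
−0.261·log₂(0.261) = 0.5058
−0.062·log₂(0.062) = 0.2487
Sum ≈ 2.1154 → 2.1154 bits.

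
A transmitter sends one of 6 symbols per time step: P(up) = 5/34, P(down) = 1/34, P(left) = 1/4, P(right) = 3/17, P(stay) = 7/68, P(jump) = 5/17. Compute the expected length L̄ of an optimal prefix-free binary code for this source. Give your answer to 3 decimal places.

2.412 bits/symbol

Repeatedly combine the two least-probable nodes; the expected code length is the sum of the merged weights.
merge 1/34 + 7/68 → 9/68
merge 9/68 + 5/34 → 19/68
merge 3/17 + 1/4 → 29/68
merge 19/68 + 5/17 → 39/68
merge 29/68 + 39/68 → 1
L = 9/68 + 19/68 + 29/68 + 39/68 + 1 = 41/17 ≈ 2.412 bits/symbol.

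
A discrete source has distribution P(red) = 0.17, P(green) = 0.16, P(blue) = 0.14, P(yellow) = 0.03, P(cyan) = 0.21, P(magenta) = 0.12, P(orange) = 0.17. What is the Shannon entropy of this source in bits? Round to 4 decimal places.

H = −Σ pᵢ log₂ pᵢ.
−0.17·log₂(0.17) = 0.4346
−0.16·log₂(0.16) = 0.4230
−0.14·log₂(0.14) = 0.3971
−0.03·log₂(0.03) = 0.1518
−0.21·log₂(0.21) = 0.4728
−0.12·log₂(0.12) = 0.3671
−0.17·log₂(0.17) = 0.4346
Sum ≈ 2.6810 → 2.6810 bits.

2.6810 bits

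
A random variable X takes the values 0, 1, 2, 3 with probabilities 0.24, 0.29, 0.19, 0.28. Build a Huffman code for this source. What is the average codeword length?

2 bits/symbol

Repeatedly combine the two least-probable nodes; the expected code length is the sum of the merged weights.
merge 19/100 + 6/25 → 43/100
merge 7/25 + 29/100 → 57/100
merge 43/100 + 57/100 → 1
L = 43/100 + 57/100 + 1 = 2 bits/symbol.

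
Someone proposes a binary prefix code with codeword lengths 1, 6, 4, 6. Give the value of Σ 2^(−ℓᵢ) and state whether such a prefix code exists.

0.59375; yes

With common denominator 2^6 = 64: Σ 2^(−ℓᵢ) = 32/64 + 1/64 + 4/64 + 1/64 = 38/64 = 0.59375.
Kraft's inequality requires Σ ≤ 1; here Σ = 0.59375 ≤ 1, so such a prefix code exists.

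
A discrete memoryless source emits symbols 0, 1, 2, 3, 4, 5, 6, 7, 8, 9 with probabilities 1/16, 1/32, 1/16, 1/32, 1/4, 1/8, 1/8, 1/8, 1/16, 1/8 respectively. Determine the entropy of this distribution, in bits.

Each probability is a power of 1/2, so log₂(1/p) is an integer.
H = Σ p·log₂(1/p) = 1/16·4 + 1/32·5 + 1/16·4 + 1/32·5 + 1/4·2 + 1/8·3 + 1/8·3 + 1/8·3 + 1/16·4 + 1/8·3 = 3.0625 bits.

3.0625 bits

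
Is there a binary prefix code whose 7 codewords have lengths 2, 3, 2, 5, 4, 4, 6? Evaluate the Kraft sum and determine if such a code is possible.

0.796875; yes

With common denominator 2^6 = 64: Σ 2^(−ℓᵢ) = 16/64 + 8/64 + 16/64 + 2/64 + 4/64 + 4/64 + 1/64 = 51/64 = 0.796875.
Kraft's inequality requires Σ ≤ 1; here Σ = 0.796875 ≤ 1, so such a prefix code exists.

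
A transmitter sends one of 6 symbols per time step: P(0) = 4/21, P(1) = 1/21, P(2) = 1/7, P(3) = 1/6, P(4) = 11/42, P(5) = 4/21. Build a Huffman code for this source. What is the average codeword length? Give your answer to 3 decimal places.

Repeatedly combine the two least-probable nodes; the expected code length is the sum of the merged weights.
merge 1/21 + 1/7 → 4/21
merge 1/6 + 4/21 → 5/14
merge 4/21 + 4/21 → 8/21
merge 11/42 + 5/14 → 13/21
merge 8/21 + 13/21 → 1
L = 4/21 + 5/14 + 8/21 + 13/21 + 1 = 107/42 ≈ 2.548 bits/symbol.

2.548 bits/symbol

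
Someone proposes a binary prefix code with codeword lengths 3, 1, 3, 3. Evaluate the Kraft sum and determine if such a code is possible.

0.875; yes

With common denominator 2^3 = 8: Σ 2^(−ℓᵢ) = 1/8 + 4/8 + 1/8 + 1/8 = 7/8 = 0.875.
Kraft's inequality requires Σ ≤ 1; here Σ = 0.875 ≤ 1, so such a prefix code exists.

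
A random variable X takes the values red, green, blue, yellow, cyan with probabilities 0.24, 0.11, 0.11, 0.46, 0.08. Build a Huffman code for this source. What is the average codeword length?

Repeatedly combine the two least-probable nodes; the expected code length is the sum of the merged weights.
merge 2/25 + 11/100 → 19/100
merge 11/100 + 19/100 → 3/10
merge 6/25 + 3/10 → 27/50
merge 23/50 + 27/50 → 1
L = 19/100 + 3/10 + 27/50 + 1 = 203/100 = 2.03 bits/symbol.

2.03 bits/symbol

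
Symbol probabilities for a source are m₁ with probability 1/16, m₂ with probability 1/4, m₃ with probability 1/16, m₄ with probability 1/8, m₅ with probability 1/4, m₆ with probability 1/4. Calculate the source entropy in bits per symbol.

2.375 bits

Each probability is a power of 1/2, so log₂(1/p) is an integer.
H = Σ p·log₂(1/p) = 1/16·4 + 1/4·2 + 1/16·4 + 1/8·3 + 1/4·2 + 1/4·2 = 2.375 bits.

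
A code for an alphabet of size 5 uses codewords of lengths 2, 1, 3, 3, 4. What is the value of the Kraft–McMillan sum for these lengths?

1.0625

With common denominator 2^4 = 16: Σ 2^(−ℓᵢ) = 4/16 + 8/16 + 2/16 + 2/16 + 1/16 = 17/16 = 1.0625.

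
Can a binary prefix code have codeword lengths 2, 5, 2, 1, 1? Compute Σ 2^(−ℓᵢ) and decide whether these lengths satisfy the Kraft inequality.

With common denominator 2^5 = 32: Σ 2^(−ℓᵢ) = 8/32 + 1/32 + 8/32 + 16/32 + 16/32 = 49/32 = 1.53125.
Kraft's inequality requires Σ ≤ 1; here Σ = 1.53125 > 1, so no such prefix code exists.

1.53125; no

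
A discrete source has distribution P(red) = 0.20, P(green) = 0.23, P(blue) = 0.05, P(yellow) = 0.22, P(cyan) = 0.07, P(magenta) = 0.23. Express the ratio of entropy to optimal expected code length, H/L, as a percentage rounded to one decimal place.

98.6%

Entropy H = −Σ p log₂ p ≈ 2.4049 bits.
Huffman merges: 1/20+7/100→3/25; 3/25+1/5→8/25; 11/50+23/100→9/20; 23/100+8/25→11/20; 9/20+11/20→1. L = 61/25 ≈ 2.4400.
Efficiency = H/L = 2.4049/2.4400 = 98.6%.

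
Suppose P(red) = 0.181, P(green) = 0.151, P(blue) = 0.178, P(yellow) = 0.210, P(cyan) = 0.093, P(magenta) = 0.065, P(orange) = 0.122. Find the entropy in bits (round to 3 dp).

2.719 bits

H = −Σ pᵢ log₂ pᵢ.
−0.181·log₂(0.181) = 0.4463
−0.151·log₂(0.151) = 0.4118
−0.178·log₂(0.178) = 0.4432
−0.210·log₂(0.210) = 0.4728
−0.093·log₂(0.093) = 0.3187
−0.065·log₂(0.065) = 0.2563
−0.122·log₂(0.122) = 0.3703
Sum ≈ 2.7195 → 2.719 bits.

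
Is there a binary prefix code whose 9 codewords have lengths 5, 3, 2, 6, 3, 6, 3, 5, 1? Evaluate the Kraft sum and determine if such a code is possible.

With common denominator 2^6 = 64: Σ 2^(−ℓᵢ) = 2/64 + 8/64 + 16/64 + 1/64 + 8/64 + 1/64 + 8/64 + 2/64 + 32/64 = 78/64 = 1.21875.
Kraft's inequality requires Σ ≤ 1; here Σ = 1.21875 > 1, so no such prefix code exists.

1.21875; no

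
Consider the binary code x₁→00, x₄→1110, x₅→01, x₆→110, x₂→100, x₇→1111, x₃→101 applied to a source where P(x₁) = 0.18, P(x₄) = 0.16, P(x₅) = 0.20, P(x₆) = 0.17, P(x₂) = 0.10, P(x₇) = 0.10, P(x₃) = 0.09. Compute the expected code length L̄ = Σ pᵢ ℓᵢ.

2.88 bits/symbol

L̄ = Σ pᵢ·ℓᵢ = 0.18·2 + 0.16·4 + 0.20·2 + 0.17·3 + 0.10·3 + 0.10·4 + 0.09·3 = 2.88 bits/symbol.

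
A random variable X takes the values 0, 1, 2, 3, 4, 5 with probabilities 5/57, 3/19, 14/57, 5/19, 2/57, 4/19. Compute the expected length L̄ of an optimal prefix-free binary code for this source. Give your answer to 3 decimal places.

Repeatedly combine the two least-probable nodes; the expected code length is the sum of the merged weights.
merge 2/57 + 5/57 → 7/57
merge 7/57 + 3/19 → 16/57
merge 4/19 + 14/57 → 26/57
merge 5/19 + 16/57 → 31/57
merge 26/57 + 31/57 → 1
L = 7/57 + 16/57 + 26/57 + 31/57 + 1 = 137/57 ≈ 2.404 bits/symbol.

2.404 bits/symbol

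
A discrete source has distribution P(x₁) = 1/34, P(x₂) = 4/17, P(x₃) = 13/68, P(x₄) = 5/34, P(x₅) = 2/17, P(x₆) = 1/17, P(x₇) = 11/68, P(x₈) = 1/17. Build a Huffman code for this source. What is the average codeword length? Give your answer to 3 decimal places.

Repeatedly combine the two least-probable nodes; the expected code length is the sum of the merged weights.
merge 1/34 + 1/17 → 3/34
merge 1/17 + 3/34 → 5/34
merge 2/17 + 5/34 → 9/34
merge 5/34 + 11/68 → 21/68
merge 13/68 + 4/17 → 29/68
merge 9/34 + 21/68 → 39/68
merge 29/68 + 39/68 → 1
L = 3/34 + 5/34 + 9/34 + 21/68 + 29/68 + 39/68 + 1 = 191/68 ≈ 2.809 bits/symbol.

2.809 bits/symbol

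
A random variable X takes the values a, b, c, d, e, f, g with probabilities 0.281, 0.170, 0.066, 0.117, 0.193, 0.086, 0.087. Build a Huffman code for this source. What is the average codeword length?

2.678 bits/symbol

Repeatedly combine the two least-probable nodes; the expected code length is the sum of the merged weights.
merge 33/500 + 43/500 → 19/125
merge 87/1000 + 117/1000 → 51/250
merge 19/125 + 17/100 → 161/500
merge 193/1000 + 51/250 → 397/1000
merge 281/1000 + 161/500 → 603/1000
merge 397/1000 + 603/1000 → 1
L = 19/125 + 51/250 + 161/500 + 397/1000 + 603/1000 + 1 = 1339/500 = 2.678 bits/symbol.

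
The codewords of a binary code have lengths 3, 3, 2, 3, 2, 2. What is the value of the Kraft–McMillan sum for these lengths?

With common denominator 2^3 = 8: Σ 2^(−ℓᵢ) = 1/8 + 1/8 + 2/8 + 1/8 + 2/8 + 2/8 = 9/8 = 1.125.

1.125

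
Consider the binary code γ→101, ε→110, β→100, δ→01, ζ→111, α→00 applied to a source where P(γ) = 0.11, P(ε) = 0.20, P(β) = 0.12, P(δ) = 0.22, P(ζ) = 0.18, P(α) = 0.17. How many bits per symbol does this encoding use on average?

L̄ = Σ pᵢ·ℓᵢ = 0.11·3 + 0.20·3 + 0.12·3 + 0.22·2 + 0.18·3 + 0.17·2 = 2.61 bits/symbol.

2.61 bits/symbol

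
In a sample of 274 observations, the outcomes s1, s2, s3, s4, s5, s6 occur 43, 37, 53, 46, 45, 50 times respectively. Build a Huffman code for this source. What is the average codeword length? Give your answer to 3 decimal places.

2.624 bits/symbol

Probabilities are the counts divided by 274.
Repeatedly combine the two least-probable nodes; the expected code length is the sum of the merged weights.
merge 37/274 + 43/274 → 40/137
merge 45/274 + 23/137 → 91/274
merge 25/137 + 53/274 → 103/274
merge 40/137 + 91/274 → 171/274
merge 103/274 + 171/274 → 1
L = 40/137 + 91/274 + 103/274 + 171/274 + 1 = 719/274 ≈ 2.624 bits/symbol.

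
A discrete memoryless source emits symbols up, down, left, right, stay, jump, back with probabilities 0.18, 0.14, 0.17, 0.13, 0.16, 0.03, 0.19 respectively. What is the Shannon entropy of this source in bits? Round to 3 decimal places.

2.690 bits

H = −Σ pᵢ log₂ pᵢ.
−0.18·log₂(0.18) = 0.4453
−0.14·log₂(0.14) = 0.3971
−0.17·log₂(0.17) = 0.4346
−0.13·log₂(0.13) = 0.3826
−0.16·log₂(0.16) = 0.4230
−0.03·log₂(0.03) = 0.1518
−0.19·log₂(0.19) = 0.4552
Sum ≈ 2.6897 → 2.690 bits.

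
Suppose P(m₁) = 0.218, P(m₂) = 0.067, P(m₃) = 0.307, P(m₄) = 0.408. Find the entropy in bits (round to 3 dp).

H = −Σ pᵢ log₂ pᵢ.
−0.218·log₂(0.218) = 0.4791
−0.067·log₂(0.067) = 0.2613
−0.307·log₂(0.307) = 0.5230
−0.408·log₂(0.408) = 0.5277
Sum ≈ 1.7911 → 1.791 bits.

1.791 bits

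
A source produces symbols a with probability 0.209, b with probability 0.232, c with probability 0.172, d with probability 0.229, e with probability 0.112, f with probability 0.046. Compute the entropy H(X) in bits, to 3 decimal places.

H = −Σ pᵢ log₂ pᵢ.
−0.209·log₂(0.209) = 0.4720
−0.232·log₂(0.232) = 0.4890
−0.172·log₂(0.172) = 0.4368
−0.229·log₂(0.229) = 0.4870
−0.112·log₂(0.112) = 0.3537
−0.046·log₂(0.046) = 0.2043
Sum ≈ 2.4429 → 2.443 bits.

2.443 bits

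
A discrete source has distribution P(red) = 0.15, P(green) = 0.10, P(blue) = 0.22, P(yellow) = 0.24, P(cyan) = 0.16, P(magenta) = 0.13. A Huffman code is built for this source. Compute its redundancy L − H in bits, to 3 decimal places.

0.017 bits

Entropy H = −Σ p log₂ p ≈ 2.5231 bits.
Huffman merges: 1/10+13/100→23/100; 3/20+4/25→31/100; 11/50+23/100→9/20; 6/25+31/100→11/20; 9/20+11/20→1. L = 127/50 ≈ 2.5400.
L − H = 2.5400 − 2.5231 = 0.017 bits.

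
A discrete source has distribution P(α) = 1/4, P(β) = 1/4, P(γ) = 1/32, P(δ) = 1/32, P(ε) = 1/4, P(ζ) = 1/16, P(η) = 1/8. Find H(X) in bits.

2.4375 bits

Each probability is a power of 1/2, so log₂(1/p) is an integer.
H = Σ p·log₂(1/p) = 1/4·2 + 1/4·2 + 1/32·5 + 1/32·5 + 1/4·2 + 1/16·4 + 1/8·3 = 2.4375 bits.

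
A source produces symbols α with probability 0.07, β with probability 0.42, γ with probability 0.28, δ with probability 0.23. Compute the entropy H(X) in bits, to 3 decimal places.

1.796 bits

H = −Σ pᵢ log₂ pᵢ.
−0.07·log₂(0.07) = 0.2686
−0.42·log₂(0.42) = 0.5256
−0.28·log₂(0.28) = 0.5142
−0.23·log₂(0.23) = 0.4877
Sum ≈ 1.7961 → 1.796 bits.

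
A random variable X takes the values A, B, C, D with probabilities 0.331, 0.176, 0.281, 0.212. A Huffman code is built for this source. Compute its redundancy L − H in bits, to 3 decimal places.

0.042 bits

Entropy H = −Σ p log₂ p ≈ 1.9581 bits.
Huffman merges: 22/125+53/250→97/250; 281/1000+331/1000→153/250; 97/250+153/250→1. L = 2 ≈ 2.0000.
L − H = 2.0000 − 1.9581 = 0.042 bits.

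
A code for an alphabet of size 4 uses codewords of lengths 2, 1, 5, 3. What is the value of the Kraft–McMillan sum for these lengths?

0.90625

With common denominator 2^5 = 32: Σ 2^(−ℓᵢ) = 8/32 + 16/32 + 1/32 + 4/32 = 29/32 = 0.90625.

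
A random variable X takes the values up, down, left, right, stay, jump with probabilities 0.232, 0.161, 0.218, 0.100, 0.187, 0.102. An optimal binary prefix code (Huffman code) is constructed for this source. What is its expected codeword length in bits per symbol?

2.55 bits/symbol

Repeatedly combine the two least-probable nodes; the expected code length is the sum of the merged weights.
merge 1/10 + 51/500 → 101/500
merge 161/1000 + 187/1000 → 87/250
merge 101/500 + 109/500 → 21/50
merge 29/125 + 87/250 → 29/50
merge 21/50 + 29/50 → 1
L = 101/500 + 87/250 + 21/50 + 29/50 + 1 = 51/20 = 2.55 bits/symbol.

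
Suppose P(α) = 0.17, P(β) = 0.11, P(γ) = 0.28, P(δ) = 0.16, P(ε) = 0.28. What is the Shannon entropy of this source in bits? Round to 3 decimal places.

H = −Σ pᵢ log₂ pᵢ.
−0.17·log₂(0.17) = 0.4346
−0.11·log₂(0.11) = 0.3503
−0.28·log₂(0.28) = 0.5142
−0.16·log₂(0.16) = 0.4230
−0.28·log₂(0.28) = 0.5142
Sum ≈ 2.2363 → 2.236 bits.

2.236 bits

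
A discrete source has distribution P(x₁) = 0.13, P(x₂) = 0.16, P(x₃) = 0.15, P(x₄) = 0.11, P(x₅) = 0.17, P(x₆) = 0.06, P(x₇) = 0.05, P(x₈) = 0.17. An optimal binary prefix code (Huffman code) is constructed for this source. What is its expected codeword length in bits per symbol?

Repeatedly combine the two least-probable nodes; the expected code length is the sum of the merged weights.
merge 1/20 + 3/50 → 11/100
merge 11/100 + 11/100 → 11/50
merge 13/100 + 3/20 → 7/25
merge 4/25 + 17/100 → 33/100
merge 17/100 + 11/50 → 39/100
merge 7/25 + 33/100 → 61/100
merge 39/100 + 61/100 → 1
L = 11/100 + 11/50 + 7/25 + 33/100 + 39/100 + 61/100 + 1 = 147/50 = 2.94 bits/symbol.

2.94 bits/symbol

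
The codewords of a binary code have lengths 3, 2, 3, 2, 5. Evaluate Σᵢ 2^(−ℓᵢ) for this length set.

With common denominator 2^5 = 32: Σ 2^(−ℓᵢ) = 4/32 + 8/32 + 4/32 + 8/32 + 1/32 = 25/32 = 0.78125.

0.78125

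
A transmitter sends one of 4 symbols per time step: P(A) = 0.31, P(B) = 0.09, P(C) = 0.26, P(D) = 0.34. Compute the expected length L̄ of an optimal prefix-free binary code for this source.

2 bits/symbol

Repeatedly combine the two least-probable nodes; the expected code length is the sum of the merged weights.
merge 9/100 + 13/50 → 7/20
merge 31/100 + 17/50 → 13/20
merge 7/20 + 13/20 → 1
L = 7/20 + 13/20 + 1 = 2 bits/symbol.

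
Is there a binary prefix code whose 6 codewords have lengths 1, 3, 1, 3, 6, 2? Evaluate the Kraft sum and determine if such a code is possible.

With common denominator 2^6 = 64: Σ 2^(−ℓᵢ) = 32/64 + 8/64 + 32/64 + 8/64 + 1/64 + 16/64 = 97/64 = 1.515625.
Kraft's inequality requires Σ ≤ 1; here Σ = 1.515625 > 1, so no such prefix code exists.

1.515625; no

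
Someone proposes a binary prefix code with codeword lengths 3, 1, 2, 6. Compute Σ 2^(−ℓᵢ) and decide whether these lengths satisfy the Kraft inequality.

With common denominator 2^6 = 64: Σ 2^(−ℓᵢ) = 8/64 + 32/64 + 16/64 + 1/64 = 57/64 = 0.890625.
Kraft's inequality requires Σ ≤ 1; here Σ = 0.890625 ≤ 1, so such a prefix code exists.

0.890625; yes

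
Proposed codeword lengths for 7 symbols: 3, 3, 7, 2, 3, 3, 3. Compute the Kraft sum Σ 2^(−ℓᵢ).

0.8828125

With common denominator 2^7 = 128: Σ 2^(−ℓᵢ) = 16/128 + 16/128 + 1/128 + 32/128 + 16/128 + 16/128 + 16/128 = 113/128 = 0.8828125.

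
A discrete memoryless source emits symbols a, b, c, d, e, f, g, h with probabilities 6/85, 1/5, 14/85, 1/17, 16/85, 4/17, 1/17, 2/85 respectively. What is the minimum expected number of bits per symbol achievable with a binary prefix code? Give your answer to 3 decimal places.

Repeatedly combine the two least-probable nodes; the expected code length is the sum of the merged weights.
merge 2/85 + 1/17 → 7/85
merge 1/17 + 6/85 → 11/85
merge 7/85 + 11/85 → 18/85
merge 14/85 + 16/85 → 6/17
merge 1/5 + 18/85 → 7/17
merge 4/17 + 6/17 → 10/17
merge 7/17 + 10/17 → 1
L = 7/85 + 11/85 + 18/85 + 6/17 + 7/17 + 10/17 + 1 = 236/85 ≈ 2.776 bits/symbol.

2.776 bits/symbol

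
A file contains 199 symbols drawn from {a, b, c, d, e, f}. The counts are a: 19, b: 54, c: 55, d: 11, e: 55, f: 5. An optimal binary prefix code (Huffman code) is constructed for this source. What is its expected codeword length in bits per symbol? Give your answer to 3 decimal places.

Probabilities are the counts divided by 199.
Repeatedly combine the two least-probable nodes; the expected code length is the sum of the merged weights.
merge 5/199 + 11/199 → 16/199
merge 16/199 + 19/199 → 35/199
merge 35/199 + 54/199 → 89/199
merge 55/199 + 55/199 → 110/199
merge 89/199 + 110/199 → 1
L = 16/199 + 35/199 + 89/199 + 110/199 + 1 = 449/199 ≈ 2.256 bits/symbol.

2.256 bits/symbol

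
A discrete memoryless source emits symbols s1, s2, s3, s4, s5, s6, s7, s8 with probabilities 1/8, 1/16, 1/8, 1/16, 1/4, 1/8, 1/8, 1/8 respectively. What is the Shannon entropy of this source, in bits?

2.875 bits

Each probability is a power of 1/2, so log₂(1/p) is an integer.
H = Σ p·log₂(1/p) = 1/8·3 + 1/16·4 + 1/8·3 + 1/16·4 + 1/4·2 + 1/8·3 + 1/8·3 + 1/8·3 = 2.875 bits.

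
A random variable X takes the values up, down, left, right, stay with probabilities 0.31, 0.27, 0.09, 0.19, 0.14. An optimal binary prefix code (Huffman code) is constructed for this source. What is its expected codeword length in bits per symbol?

2.23 bits/symbol

Repeatedly combine the two least-probable nodes; the expected code length is the sum of the merged weights.
merge 9/100 + 7/50 → 23/100
merge 19/100 + 23/100 → 21/50
merge 27/100 + 31/100 → 29/50
merge 21/50 + 29/50 → 1
L = 23/100 + 21/50 + 29/50 + 1 = 223/100 = 2.23 bits/symbol.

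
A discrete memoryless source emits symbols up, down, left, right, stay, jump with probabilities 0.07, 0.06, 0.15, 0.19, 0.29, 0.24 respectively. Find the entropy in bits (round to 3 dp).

2.390 bits

H = −Σ pᵢ log₂ pᵢ.
−0.07·log₂(0.07) = 0.2686
−0.06·log₂(0.06) = 0.2435
−0.15·log₂(0.15) = 0.4105
−0.19·log₂(0.19) = 0.4552
−0.29·log₂(0.29) = 0.5179
−0.24·log₂(0.24) = 0.4941
Sum ≈ 2.3899 → 2.390 bits.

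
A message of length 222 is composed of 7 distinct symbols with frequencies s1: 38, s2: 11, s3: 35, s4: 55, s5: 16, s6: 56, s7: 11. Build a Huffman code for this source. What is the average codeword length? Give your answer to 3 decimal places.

2.599 bits/symbol

Probabilities are the counts divided by 222.
Repeatedly combine the two least-probable nodes; the expected code length is the sum of the merged weights.
merge 11/222 + 11/222 → 11/111
merge 8/111 + 11/111 → 19/111
merge 35/222 + 19/111 → 73/222
merge 19/111 + 55/222 → 31/74
merge 28/111 + 73/222 → 43/74
merge 31/74 + 43/74 → 1
L = 11/111 + 19/111 + 73/222 + 31/74 + 43/74 + 1 = 577/222 ≈ 2.599 bits/symbol.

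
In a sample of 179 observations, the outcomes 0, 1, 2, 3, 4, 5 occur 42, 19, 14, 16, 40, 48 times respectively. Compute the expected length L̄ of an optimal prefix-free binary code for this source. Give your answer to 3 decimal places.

2.441 bits/symbol

Probabilities are the counts divided by 179.
Repeatedly combine the two least-probable nodes; the expected code length is the sum of the merged weights.
merge 14/179 + 16/179 → 30/179
merge 19/179 + 30/179 → 49/179
merge 40/179 + 42/179 → 82/179
merge 48/179 + 49/179 → 97/179
merge 82/179 + 97/179 → 1
L = 30/179 + 49/179 + 82/179 + 97/179 + 1 = 437/179 ≈ 2.441 bits/symbol.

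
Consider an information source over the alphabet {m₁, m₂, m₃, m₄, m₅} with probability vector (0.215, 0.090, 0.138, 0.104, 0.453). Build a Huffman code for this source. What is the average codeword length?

Repeatedly combine the two least-probable nodes; the expected code length is the sum of the merged weights.
merge 9/100 + 13/125 → 97/500
merge 69/500 + 97/500 → 83/250
merge 43/200 + 83/250 → 547/1000
merge 453/1000 + 547/1000 → 1
L = 97/500 + 83/250 + 547/1000 + 1 = 2073/1000 = 2.073 bits/symbol.

2.073 bits/symbol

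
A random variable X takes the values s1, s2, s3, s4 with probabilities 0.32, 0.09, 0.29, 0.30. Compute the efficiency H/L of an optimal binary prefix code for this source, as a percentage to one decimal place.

93.9%

Entropy H = −Σ p log₂ p ≈ 1.8777 bits.
Huffman merges: 9/100+29/100→19/50; 3/10+8/25→31/50; 19/50+31/50→1. L = 2 ≈ 2.0000.
Efficiency = H/L = 1.8777/2.0000 = 93.9%.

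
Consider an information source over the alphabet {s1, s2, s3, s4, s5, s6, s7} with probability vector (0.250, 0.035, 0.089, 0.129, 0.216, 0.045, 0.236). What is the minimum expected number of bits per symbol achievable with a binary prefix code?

Repeatedly combine the two least-probable nodes; the expected code length is the sum of the merged weights.
merge 7/200 + 9/200 → 2/25
merge 2/25 + 89/1000 → 169/1000
merge 129/1000 + 169/1000 → 149/500
merge 27/125 + 59/250 → 113/250
merge 1/4 + 149/500 → 137/250
merge 113/250 + 137/250 → 1
L = 2/25 + 169/1000 + 149/500 + 113/250 + 137/250 + 1 = 2547/1000 = 2.547 bits/symbol.

2.547 bits/symbol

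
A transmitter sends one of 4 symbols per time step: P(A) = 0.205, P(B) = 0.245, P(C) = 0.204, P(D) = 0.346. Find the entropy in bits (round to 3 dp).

H = −Σ pᵢ log₂ pᵢ.
−0.205·log₂(0.205) = 0.4687
−0.245·log₂(0.245) = 0.4971
−0.204·log₂(0.204) = 0.4678
−0.346·log₂(0.346) = 0.5298
Sum ≈ 1.9635 → 1.963 bits.

1.963 bits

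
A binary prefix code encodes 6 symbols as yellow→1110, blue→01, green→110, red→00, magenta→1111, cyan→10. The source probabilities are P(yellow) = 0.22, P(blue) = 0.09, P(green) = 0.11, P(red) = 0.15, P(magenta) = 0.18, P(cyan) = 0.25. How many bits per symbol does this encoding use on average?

L̄ = Σ pᵢ·ℓᵢ = 0.22·4 + 0.09·2 + 0.11·3 + 0.15·2 + 0.18·4 + 0.25·2 = 2.91 bits/symbol.

2.91 bits/symbol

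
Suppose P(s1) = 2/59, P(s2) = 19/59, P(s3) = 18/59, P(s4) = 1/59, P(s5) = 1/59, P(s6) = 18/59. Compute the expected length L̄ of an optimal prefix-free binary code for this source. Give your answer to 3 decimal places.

Repeatedly combine the two least-probable nodes; the expected code length is the sum of the merged weights.
merge 1/59 + 1/59 → 2/59
merge 2/59 + 2/59 → 4/59
merge 4/59 + 18/59 → 22/59
merge 18/59 + 19/59 → 37/59
merge 22/59 + 37/59 → 1
L = 2/59 + 4/59 + 22/59 + 37/59 + 1 = 124/59 ≈ 2.102 bits/symbol.

2.102 bits/symbol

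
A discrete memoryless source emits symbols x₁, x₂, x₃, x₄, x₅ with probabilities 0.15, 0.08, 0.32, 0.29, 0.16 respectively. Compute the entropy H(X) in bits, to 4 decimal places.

2.1690 bits

H = −Σ pᵢ log₂ pᵢ.
−0.15·log₂(0.15) = 0.4105
−0.08·log₂(0.08) = 0.2915
−0.32·log₂(0.32) = 0.5260
−0.29·log₂(0.29) = 0.5179
−0.16·log₂(0.16) = 0.4230
Sum ≈ 2.1690 → 2.1690 bits.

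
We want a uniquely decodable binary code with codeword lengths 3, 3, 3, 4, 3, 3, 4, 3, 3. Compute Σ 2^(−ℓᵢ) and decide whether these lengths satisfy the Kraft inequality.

With common denominator 2^4 = 16: Σ 2^(−ℓᵢ) = 2/16 + 2/16 + 2/16 + 1/16 + 2/16 + 2/16 + 1/16 + 2/16 + 2/16 = 16/16 = 1.
Kraft's inequality requires Σ ≤ 1; here Σ = 1 ≤ 1, so such a prefix code exists.

1; yes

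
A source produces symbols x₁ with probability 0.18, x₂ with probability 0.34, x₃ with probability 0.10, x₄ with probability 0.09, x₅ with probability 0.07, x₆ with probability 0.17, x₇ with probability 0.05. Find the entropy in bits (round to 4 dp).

2.5386 bits

H = −Σ pᵢ log₂ pᵢ.
−0.18·log₂(0.18) = 0.4453
−0.34·log₂(0.34) = 0.5292
−0.10·log₂(0.10) = 0.3322
−0.09·log₂(0.09) = 0.3127
−0.07·log₂(0.07) = 0.2686
−0.17·log₂(0.17) = 0.4346
−0.05·log₂(0.05) = 0.2161
Sum ≈ 2.5386 → 2.5386 bits.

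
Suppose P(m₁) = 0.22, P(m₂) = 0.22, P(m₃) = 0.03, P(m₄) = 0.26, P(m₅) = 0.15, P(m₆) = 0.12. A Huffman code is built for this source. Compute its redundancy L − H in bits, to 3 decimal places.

0.054 bits

Entropy H = −Σ p log₂ p ≈ 2.3958 bits.
Huffman merges: 3/100+3/25→3/20; 3/20+3/20→3/10; 11/50+11/50→11/25; 13/50+3/10→14/25; 11/25+14/25→1. L = 49/20 ≈ 2.4500.
L − H = 2.4500 − 2.3958 = 0.054 bits.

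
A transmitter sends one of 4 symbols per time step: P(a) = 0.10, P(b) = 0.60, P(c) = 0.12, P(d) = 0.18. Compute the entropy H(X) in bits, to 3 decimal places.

H = −Σ pᵢ log₂ pᵢ.
−0.10·log₂(0.10) = 0.3322
−0.60·log₂(0.60) = 0.4422
−0.12·log₂(0.12) = 0.3671
−0.18·log₂(0.18) = 0.4453
Sum ≈ 1.5867 → 1.587 bits.

1.587 bits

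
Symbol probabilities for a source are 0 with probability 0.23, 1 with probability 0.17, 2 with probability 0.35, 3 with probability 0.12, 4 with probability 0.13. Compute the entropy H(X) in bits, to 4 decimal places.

H = −Σ pᵢ log₂ pᵢ.
−0.23·log₂(0.23) = 0.4877
−0.17·log₂(0.17) = 0.4346
−0.35·log₂(0.35) = 0.5301
−0.12·log₂(0.12) = 0.3671
−0.13·log₂(0.13) = 0.3826
Sum ≈ 2.2021 → 2.2021 bits.

2.2021 bits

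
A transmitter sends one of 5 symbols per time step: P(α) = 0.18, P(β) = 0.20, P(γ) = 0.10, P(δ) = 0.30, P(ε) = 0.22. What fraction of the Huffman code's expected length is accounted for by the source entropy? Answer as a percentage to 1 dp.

98.4%

Entropy H = −Σ p log₂ p ≈ 2.2435 bits.
Huffman merges: 1/10+9/50→7/25; 1/5+11/50→21/50; 7/25+3/10→29/50; 21/50+29/50→1. L = 57/25 ≈ 2.2800.
Efficiency = H/L = 2.2435/2.2800 = 98.4%.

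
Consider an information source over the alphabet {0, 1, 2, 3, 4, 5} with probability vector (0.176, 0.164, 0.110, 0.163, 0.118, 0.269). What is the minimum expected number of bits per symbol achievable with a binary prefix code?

Repeatedly combine the two least-probable nodes; the expected code length is the sum of the merged weights.
merge 11/100 + 59/500 → 57/250
merge 163/1000 + 41/250 → 327/1000
merge 22/125 + 57/250 → 101/250
merge 269/1000 + 327/1000 → 149/250
merge 101/250 + 149/250 → 1
L = 57/250 + 327/1000 + 101/250 + 149/250 + 1 = 511/200 = 2.555 bits/symbol.

2.555 bits/symbol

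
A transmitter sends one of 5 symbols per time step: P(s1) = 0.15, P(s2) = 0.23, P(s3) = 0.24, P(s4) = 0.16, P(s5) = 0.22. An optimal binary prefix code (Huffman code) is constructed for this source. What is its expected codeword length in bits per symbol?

2.31 bits/symbol

Repeatedly combine the two least-probable nodes; the expected code length is the sum of the merged weights.
merge 3/20 + 4/25 → 31/100
merge 11/50 + 23/100 → 9/20
merge 6/25 + 31/100 → 11/20
merge 9/20 + 11/20 → 1
L = 31/100 + 9/20 + 11/20 + 1 = 231/100 = 2.31 bits/symbol.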